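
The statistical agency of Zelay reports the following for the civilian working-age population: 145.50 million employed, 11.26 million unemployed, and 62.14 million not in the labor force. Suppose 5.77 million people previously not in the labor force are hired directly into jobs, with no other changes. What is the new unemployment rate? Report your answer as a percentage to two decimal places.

Initially, labor force = 145.50 + 11.26 = 156.76 million, so u = 11.26/156.76 = 7.18%.
After the change, employed and labor force both rise by 5.77; unemployed unchanged → E = 151.27, U = 11.26, labor force = 162.53 million.
New unemployment rate = 11.26 / 162.53 = 6.93%.

New unemployment rate ≈ 6.93%.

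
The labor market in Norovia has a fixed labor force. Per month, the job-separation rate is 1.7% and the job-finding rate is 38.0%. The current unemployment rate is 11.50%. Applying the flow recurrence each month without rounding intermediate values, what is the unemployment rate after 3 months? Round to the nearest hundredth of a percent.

Unemployment rate after three months ≈ 5.86%.

With a fixed labor force, u_{t+1} = u_t + s·(1−u_t) − f·u_t = u_t·(1−s−f) + s.
Here 1−s−f = 0.603 and s = 0.017.
u_1 = 0.115000 × 0.603 + 0.017 = 0.086345.
u_2 = 0.086345 × 0.603 + 0.017 = 0.069066.
u_3 = 0.069066 × 0.603 + 0.017 = 0.058647.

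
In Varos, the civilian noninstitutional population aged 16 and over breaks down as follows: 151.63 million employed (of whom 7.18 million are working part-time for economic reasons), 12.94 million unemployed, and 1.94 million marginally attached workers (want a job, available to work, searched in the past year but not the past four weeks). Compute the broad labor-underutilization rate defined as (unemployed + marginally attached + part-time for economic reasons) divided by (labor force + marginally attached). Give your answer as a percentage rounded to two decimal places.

Labor force = 151.63 + 12.94 = 164.57 million.
Numerator = 12.94 + 1.94 + 7.18 = 22.06 million.
Denominator = 164.57 + 1.94 = 166.51 million.
Broad rate = 22.06 / 166.51 = 13.25%.

Broad underutilization rate ≈ 13.25%.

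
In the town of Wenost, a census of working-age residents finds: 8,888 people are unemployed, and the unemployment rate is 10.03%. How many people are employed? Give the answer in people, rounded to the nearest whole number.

About 79,726 are employed.

Labor force = U / u = 8,888 / 0.1003 ≈ 88,614.
Employed = labor force − unemployed = 88,614 − 8,888 = 79,726.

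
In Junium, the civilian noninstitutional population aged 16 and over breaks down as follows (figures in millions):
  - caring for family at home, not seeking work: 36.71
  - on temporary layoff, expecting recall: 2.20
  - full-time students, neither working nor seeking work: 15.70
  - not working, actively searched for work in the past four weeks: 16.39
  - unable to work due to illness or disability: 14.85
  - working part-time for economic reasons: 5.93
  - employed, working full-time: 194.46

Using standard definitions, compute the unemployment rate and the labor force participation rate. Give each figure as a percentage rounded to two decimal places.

Unemployment rate ≈ 8.49%; labor force participation rate ≈ 76.50%.

Employed = 5.93 + 194.46 = 200.39 million (anyone who worked, including part-time for economic reasons, counts as employed).
Unemployed = 2.20 + 16.39 = 18.59 million (jobless and actively searching, or on temporary layoff).
Labor force = 200.39 + 18.59 = 218.98 million.
Not in labor force = 36.71 + 15.70 + 14.85 = 67.26 million (those not working and not actively searching are outside the labor force).
Civilian working-age population = 218.98 + 67.26 = 286.24 million.
Unemployment rate = 18.59 / 218.98 = 8.49%.
Labor force participation rate = 218.98 / 286.24 = 76.50%.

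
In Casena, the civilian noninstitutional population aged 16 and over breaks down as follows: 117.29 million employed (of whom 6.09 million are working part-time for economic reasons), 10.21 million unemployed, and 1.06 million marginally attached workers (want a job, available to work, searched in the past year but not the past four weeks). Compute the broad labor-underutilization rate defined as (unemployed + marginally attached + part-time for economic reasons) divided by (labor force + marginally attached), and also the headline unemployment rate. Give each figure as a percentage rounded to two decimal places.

Broad underutilization rate ≈ 13.50%; headline unemployment rate ≈ 8.01%.

Labor force = 117.29 + 10.21 = 127.50 million.
Numerator = 10.21 + 1.06 + 6.09 = 17.36 million.
Denominator = 127.50 + 1.06 = 128.56 million.
Broad rate = 17.36 / 128.56 = 13.50%.
Headline unemployment rate = 10.21 / 127.50 = 8.01%.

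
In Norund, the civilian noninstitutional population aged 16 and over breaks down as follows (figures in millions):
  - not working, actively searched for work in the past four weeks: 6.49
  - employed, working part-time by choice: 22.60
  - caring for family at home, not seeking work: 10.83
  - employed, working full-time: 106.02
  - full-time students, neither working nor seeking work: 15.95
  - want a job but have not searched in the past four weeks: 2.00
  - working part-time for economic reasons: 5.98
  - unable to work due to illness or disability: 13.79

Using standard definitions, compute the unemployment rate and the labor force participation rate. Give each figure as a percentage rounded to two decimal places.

Employed = 22.60 + 106.02 + 5.98 = 134.60 million (anyone who worked, including part-time for economic reasons, counts as employed).
Unemployed = 6.49 million.
Labor force = 134.60 + 6.49 = 141.09 million.
Not in labor force = 10.83 + 15.95 + 2.00 + 13.79 = 42.57 million (those not working and not actively searching are outside the labor force — including those who want a job but have given up searching).
Civilian working-age population = 141.09 + 42.57 = 183.66 million.
Unemployment rate = 6.49 / 141.09 = 4.60%.
Labor force participation rate = 141.09 / 183.66 = 76.82%.

Unemployment rate ≈ 4.60%; labor force participation rate ≈ 76.82%.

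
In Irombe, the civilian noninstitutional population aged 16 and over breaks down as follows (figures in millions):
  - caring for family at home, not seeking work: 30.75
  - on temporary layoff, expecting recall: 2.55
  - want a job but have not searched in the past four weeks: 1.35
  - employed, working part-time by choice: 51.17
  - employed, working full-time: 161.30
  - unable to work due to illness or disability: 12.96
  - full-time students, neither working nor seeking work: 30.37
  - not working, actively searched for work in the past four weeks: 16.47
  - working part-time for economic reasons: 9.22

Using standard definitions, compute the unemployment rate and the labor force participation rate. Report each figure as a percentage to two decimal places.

Unemployment rate ≈ 7.90%; labor force participation rate ≈ 76.14%.

Employed = 51.17 + 161.30 + 9.22 = 221.69 million (anyone who worked, including part-time for economic reasons, counts as employed).
Unemployed = 2.55 + 16.47 = 19.02 million (jobless and actively searching, or on temporary layoff).
Labor force = 221.69 + 19.02 = 240.71 million.
Not in labor force = 30.75 + 1.35 + 12.96 + 30.37 = 75.43 million (those not working and not actively searching are outside the labor force — including those who want a job but have given up searching).
Civilian working-age population = 240.71 + 75.43 = 316.14 million.
Unemployment rate = 19.02 / 240.71 = 7.90%.
Labor force participation rate = 240.71 / 316.14 = 76.14%.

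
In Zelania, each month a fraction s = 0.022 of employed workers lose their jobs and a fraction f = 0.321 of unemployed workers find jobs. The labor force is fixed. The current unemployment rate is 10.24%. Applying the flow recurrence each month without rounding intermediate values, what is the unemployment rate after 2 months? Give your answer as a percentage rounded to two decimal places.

With a fixed labor force, u_{t+1} = u_t + s·(1−u_t) − f·u_t = u_t·(1−s−f) + s.
Here 1−s−f = 0.657 and s = 0.022.
u_1 = 0.102400 × 0.657 + 0.022 = 0.089277.
u_2 = 0.089277 × 0.657 + 0.022 = 0.080655.

Unemployment rate after two months ≈ 8.07%.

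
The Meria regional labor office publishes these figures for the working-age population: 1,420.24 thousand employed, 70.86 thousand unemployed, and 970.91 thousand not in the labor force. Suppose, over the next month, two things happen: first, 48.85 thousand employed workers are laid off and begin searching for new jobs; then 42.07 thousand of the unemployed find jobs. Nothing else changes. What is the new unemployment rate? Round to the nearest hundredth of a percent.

New unemployment rate ≈ 5.21%.

Initially, labor force = 1,420.24 + 70.86 = 1,491.10 thousand, so u = 70.86/1,491.10 = 4.75%.
After the first change, employed falls and unemployed rises by 48.85; labor force unchanged → E = 1,371.39, U = 119.71, labor force = 1,491.10 thousand.
After the second change, unemployed falls and employed rises by 42.07; labor force unchanged → E = 1,413.46, U = 77.64, labor force = 1,491.10 thousand.
New unemployment rate = 77.64 / 1,491.10 = 5.21%.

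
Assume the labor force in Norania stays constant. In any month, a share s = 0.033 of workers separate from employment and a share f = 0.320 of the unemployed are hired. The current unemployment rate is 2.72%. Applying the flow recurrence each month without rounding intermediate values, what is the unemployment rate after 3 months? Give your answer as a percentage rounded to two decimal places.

Unemployment rate after three months ≈ 7.55%.

With a fixed labor force, u_{t+1} = u_t + s·(1−u_t) − f·u_t = u_t·(1−s−f) + s.
Here 1−s−f = 0.647 and s = 0.033.
u_1 = 0.027200 × 0.647 + 0.033 = 0.050598.
u_2 = 0.050598 × 0.647 + 0.033 = 0.065737.
u_3 = 0.065737 × 0.647 + 0.033 = 0.075532.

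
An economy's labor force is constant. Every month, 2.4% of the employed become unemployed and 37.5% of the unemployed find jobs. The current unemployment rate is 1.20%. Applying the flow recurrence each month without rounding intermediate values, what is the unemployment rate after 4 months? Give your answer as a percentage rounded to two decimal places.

With a fixed labor force, u_{t+1} = u_t + s·(1−u_t) − f·u_t = u_t·(1−s−f) + s.
Here 1−s−f = 0.601 and s = 0.024.
u_1 = 0.012000 × 0.601 + 0.024 = 0.031212.
u_2 = 0.031212 × 0.601 + 0.024 = 0.042758.
u_3 = 0.042758 × 0.601 + 0.024 = 0.049698.
u_4 = 0.049698 × 0.601 + 0.024 = 0.053868.

Unemployment rate after four months ≈ 5.39%.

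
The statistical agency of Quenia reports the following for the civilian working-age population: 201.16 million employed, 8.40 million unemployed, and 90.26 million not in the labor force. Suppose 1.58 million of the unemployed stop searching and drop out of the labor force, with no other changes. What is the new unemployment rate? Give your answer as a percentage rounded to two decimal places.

New unemployment rate ≈ 3.28%.

Initially, labor force = 201.16 + 8.40 = 209.56 million, so u = 8.40/209.56 = 4.01%.
After the change, unemployed and labor force both fall by 1.58 → E = 201.16, U = 6.82, labor force = 207.98 million.
New unemployment rate = 6.82 / 207.98 = 3.28%.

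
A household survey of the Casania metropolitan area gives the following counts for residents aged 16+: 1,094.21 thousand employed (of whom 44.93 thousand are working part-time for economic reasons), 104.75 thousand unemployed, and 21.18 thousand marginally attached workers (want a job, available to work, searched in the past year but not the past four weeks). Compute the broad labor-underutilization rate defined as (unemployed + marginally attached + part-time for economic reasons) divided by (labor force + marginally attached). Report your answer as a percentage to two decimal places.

Broad underutilization rate ≈ 14.00%.

Labor force = 1,094.21 + 104.75 = 1,198.96 thousand.
Numerator = 104.75 + 21.18 + 44.93 = 170.86 thousand.
Denominator = 1,198.96 + 21.18 = 1,220.14 thousand.
Broad rate = 170.86 / 1,220.14 = 14.00%.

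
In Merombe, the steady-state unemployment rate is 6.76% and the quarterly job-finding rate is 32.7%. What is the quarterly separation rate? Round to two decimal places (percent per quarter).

Separation rate ≈ 2.37% per quarter.

From u* = s/(s+f): s = u·f/(1−u).
s = 0.0676 × 32.7 / (1 − 0.0676) = 2.2105 / 0.9324 ≈ 2.37% per quarter.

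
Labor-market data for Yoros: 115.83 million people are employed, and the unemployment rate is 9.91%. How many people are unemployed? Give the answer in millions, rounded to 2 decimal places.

Let U be the number unemployed. The labor force is E + U, and U/(E+U) = 0.0991.
So U = 0.0991 × 115.83 / (1 − 0.0991) = 11.4788 / 0.9009 ≈ 12.74 million.

About 12.74 million are unemployed.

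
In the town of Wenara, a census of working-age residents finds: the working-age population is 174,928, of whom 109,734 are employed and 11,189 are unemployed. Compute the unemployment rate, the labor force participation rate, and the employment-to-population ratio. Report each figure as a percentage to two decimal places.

Unemployment rate ≈ 9.25%; labor force participation rate ≈ 69.13%; employment-population ratio ≈ 62.73%.

Labor force = employed + unemployed = 109,734 + 11,189 = 120,923.
Unemployment rate = 11,189 / 120,923 = 9.25%.
Labor force participation rate = 120,923 / 174,928 = 69.13%.
Employment-population ratio = 109,734 / 174,928 = 62.73%.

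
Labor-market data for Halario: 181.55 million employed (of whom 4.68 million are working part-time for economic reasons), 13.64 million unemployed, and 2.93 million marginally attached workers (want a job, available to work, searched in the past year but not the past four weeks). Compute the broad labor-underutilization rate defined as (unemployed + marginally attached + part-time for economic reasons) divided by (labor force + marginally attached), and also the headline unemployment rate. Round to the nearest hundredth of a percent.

Labor force = 181.55 + 13.64 = 195.19 million.
Numerator = 13.64 + 2.93 + 4.68 = 21.25 million.
Denominator = 195.19 + 2.93 = 198.12 million.
Broad rate = 21.25 / 198.12 = 10.73%.
Headline unemployment rate = 13.64 / 195.19 = 6.99%.

Broad underutilization rate ≈ 10.73%; headline unemployment rate ≈ 6.99%.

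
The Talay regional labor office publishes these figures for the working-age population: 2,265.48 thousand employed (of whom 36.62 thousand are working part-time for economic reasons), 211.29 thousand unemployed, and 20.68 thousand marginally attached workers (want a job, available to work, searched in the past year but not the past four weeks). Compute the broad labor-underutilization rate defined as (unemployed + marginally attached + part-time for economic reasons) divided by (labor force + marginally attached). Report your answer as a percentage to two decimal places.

Labor force = 2,265.48 + 211.29 = 2,476.77 thousand.
Numerator = 211.29 + 20.68 + 36.62 = 268.59 thousand.
Denominator = 2,476.77 + 20.68 = 2,497.45 thousand.
Broad rate = 268.59 / 2,497.45 = 10.75%.

Broad underutilization rate ≈ 10.75%.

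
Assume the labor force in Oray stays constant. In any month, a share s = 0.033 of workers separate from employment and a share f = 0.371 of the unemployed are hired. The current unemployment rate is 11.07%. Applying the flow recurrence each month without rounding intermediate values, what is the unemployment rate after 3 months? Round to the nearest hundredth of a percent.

Unemployment rate after three months ≈ 8.78%.

With a fixed labor force, u_{t+1} = u_t + s·(1−u_t) − f·u_t = u_t·(1−s−f) + s.
Here 1−s−f = 0.596 and s = 0.033.
u_1 = 0.110700 × 0.596 + 0.033 = 0.098977.
u_2 = 0.098977 × 0.596 + 0.033 = 0.091990.
u_3 = 0.091990 × 0.596 + 0.033 = 0.087826.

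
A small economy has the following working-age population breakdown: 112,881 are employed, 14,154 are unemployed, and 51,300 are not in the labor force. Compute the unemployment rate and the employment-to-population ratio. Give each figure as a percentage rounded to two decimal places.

Labor force = employed + unemployed = 112,881 + 14,154 = 127,035.
Working-age population = 127,035 + 51,300 = 178,335.
Unemployment rate = 14,154 / 127,035 = 11.14%.
Employment-population ratio = 112,881 / 178,335 = 63.30%.

Unemployment rate ≈ 11.14%; employment-population ratio ≈ 63.30%.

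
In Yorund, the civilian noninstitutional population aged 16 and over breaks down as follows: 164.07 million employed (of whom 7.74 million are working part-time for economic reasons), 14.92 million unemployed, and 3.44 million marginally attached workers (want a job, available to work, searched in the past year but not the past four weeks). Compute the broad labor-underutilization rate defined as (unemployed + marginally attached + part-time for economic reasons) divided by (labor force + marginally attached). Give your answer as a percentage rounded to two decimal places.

Broad underutilization rate ≈ 14.31%.

Labor force = 164.07 + 14.92 = 178.99 million.
Numerator = 14.92 + 3.44 + 7.74 = 26.10 million.
Denominator = 178.99 + 3.44 = 182.43 million.
Broad rate = 26.10 / 182.43 = 14.31%.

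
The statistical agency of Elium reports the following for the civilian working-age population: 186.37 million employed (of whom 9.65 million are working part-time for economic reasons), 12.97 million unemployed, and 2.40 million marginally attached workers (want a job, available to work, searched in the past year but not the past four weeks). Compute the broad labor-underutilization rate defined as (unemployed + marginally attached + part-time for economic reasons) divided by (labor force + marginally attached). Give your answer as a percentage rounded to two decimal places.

Labor force = 186.37 + 12.97 = 199.34 million.
Numerator = 12.97 + 2.40 + 9.65 = 25.02 million.
Denominator = 199.34 + 2.40 = 201.74 million.
Broad rate = 25.02 / 201.74 = 12.40%.

Broad underutilization rate ≈ 12.40%.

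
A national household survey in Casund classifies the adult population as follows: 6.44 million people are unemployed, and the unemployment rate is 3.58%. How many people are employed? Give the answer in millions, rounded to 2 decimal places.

Labor force = U / u = 6.44 / 0.0358 ≈ 179.89 million.
Employed = labor force − unemployed = 179.89 − 6.44 = 173.45 million.

About 173.45 million are employed.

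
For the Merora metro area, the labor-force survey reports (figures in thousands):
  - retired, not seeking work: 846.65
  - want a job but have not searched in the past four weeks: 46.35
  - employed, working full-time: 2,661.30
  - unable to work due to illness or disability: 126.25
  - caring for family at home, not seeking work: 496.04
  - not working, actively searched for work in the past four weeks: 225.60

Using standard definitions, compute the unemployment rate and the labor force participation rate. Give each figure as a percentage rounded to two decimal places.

Employed = 2,661.30 thousand.
Unemployed = 225.60 thousand.
Labor force = 2,661.30 + 225.60 = 2,886.90 thousand.
Not in labor force = 846.65 + 46.35 + 126.25 + 496.04 = 1,515.29 thousand (those not working and not actively searching are outside the labor force — including those who want a job but have given up searching).
Civilian working-age population = 2,886.90 + 1,515.29 = 4,402.19 thousand.
Unemployment rate = 225.60 / 2,886.90 = 7.81%.
Labor force participation rate = 2,886.90 / 4,402.19 = 65.58%.

Unemployment rate ≈ 7.81%; labor force participation rate ≈ 65.58%.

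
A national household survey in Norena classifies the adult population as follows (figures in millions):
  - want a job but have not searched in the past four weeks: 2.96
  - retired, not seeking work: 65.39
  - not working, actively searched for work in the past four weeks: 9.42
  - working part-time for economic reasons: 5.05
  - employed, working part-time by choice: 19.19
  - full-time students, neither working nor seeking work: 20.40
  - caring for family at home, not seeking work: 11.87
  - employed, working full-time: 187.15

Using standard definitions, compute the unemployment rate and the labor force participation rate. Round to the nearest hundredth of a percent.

Employed = 5.05 + 19.19 + 187.15 = 211.39 million (anyone who worked, including part-time for economic reasons, counts as employed).
Unemployed = 9.42 million.
Labor force = 211.39 + 9.42 = 220.81 million.
Not in labor force = 2.96 + 65.39 + 20.40 + 11.87 = 100.62 million (those not working and not actively searching are outside the labor force — including those who want a job but have given up searching).
Civilian working-age population = 220.81 + 100.62 = 321.43 million.
Unemployment rate = 9.42 / 220.81 = 4.27%.
Labor force participation rate = 220.81 / 321.43 = 68.70%.

Unemployment rate ≈ 4.27%; labor force participation rate ≈ 68.70%.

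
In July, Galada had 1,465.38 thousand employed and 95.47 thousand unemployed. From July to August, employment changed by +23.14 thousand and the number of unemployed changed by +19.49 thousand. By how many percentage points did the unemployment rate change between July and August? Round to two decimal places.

The unemployment rate changed by +1.05 percentage points.

July: labor force = 1,465.38 + 95.47 = 1,560.85; u = 95.47/1,560.85 = 6.12%.
August: labor force = 1,488.52 + 114.96 = 1,603.48; u = 114.96/1,603.48 = 7.17%.
Change = 7.17% − 6.12% = +1.05 pp.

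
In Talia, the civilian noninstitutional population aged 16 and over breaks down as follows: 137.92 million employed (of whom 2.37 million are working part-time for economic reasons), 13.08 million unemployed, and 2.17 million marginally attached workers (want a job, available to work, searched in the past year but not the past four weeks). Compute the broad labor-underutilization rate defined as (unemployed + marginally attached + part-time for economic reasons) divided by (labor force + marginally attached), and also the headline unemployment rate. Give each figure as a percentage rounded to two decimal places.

Labor force = 137.92 + 13.08 = 151.00 million.
Numerator = 13.08 + 2.17 + 2.37 = 17.62 million.
Denominator = 151.00 + 2.17 = 153.17 million.
Broad rate = 17.62 / 153.17 = 11.50%.
Headline unemployment rate = 13.08 / 151.00 = 8.66%.

Broad underutilization rate ≈ 11.50%; headline unemployment rate ≈ 8.66%.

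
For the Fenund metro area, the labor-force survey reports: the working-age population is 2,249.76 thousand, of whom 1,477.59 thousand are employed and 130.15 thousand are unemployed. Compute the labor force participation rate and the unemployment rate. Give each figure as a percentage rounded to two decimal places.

Labor force = employed + unemployed = 1,477.59 + 130.15 = 1,607.74 thousand.
Unemployment rate = 130.15 / 1,607.74 = 8.10%.
Labor force participation rate = 1,607.74 / 2,249.76 = 71.46%.

Labor force participation rate ≈ 71.46%; unemployment rate ≈ 8.10%.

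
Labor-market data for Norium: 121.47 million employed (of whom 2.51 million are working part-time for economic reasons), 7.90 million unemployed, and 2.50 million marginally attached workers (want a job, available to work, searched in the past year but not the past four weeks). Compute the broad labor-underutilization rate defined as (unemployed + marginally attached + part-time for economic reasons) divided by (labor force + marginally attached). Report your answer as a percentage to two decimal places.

Labor force = 121.47 + 7.90 = 129.37 million.
Numerator = 7.90 + 2.50 + 2.51 = 12.91 million.
Denominator = 129.37 + 2.50 = 131.87 million.
Broad rate = 12.91 / 131.87 = 9.79%.

Broad underutilization rate ≈ 9.79%.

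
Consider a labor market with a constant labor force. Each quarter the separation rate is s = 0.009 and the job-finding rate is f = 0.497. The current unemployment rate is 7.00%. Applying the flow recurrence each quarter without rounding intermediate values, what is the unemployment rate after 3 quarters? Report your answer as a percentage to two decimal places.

Unemployment rate after three quarters ≈ 2.41%.

With a fixed labor force, u_{t+1} = u_t + s·(1−u_t) − f·u_t = u_t·(1−s−f) + s.
Here 1−s−f = 0.494 and s = 0.009.
u_1 = 0.070000 × 0.494 + 0.009 = 0.043580.
u_2 = 0.043580 × 0.494 + 0.009 = 0.030529.
u_3 = 0.030529 × 0.494 + 0.009 = 0.024081.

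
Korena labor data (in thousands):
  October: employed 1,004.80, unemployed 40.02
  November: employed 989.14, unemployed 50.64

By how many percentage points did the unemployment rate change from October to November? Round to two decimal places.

The unemployment rate changed by +1.04 percentage points.

October: labor force = 1,004.80 + 40.02 = 1,044.82; u = 40.02/1,044.82 = 3.83%.
November: labor force = 989.14 + 50.64 = 1,039.78; u = 50.64/1,039.78 = 4.87%.
Change = 4.87% − 3.83% = +1.04 pp.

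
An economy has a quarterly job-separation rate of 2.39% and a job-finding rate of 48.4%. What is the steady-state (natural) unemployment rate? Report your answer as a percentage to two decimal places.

Steady-state unemployment rate ≈ 4.71%.

At steady state the flows balance: s·E = f·U, so U/(E+U) = s/(s+f).
u* = 2.39 / (2.39 + 48.4) = 2.39 / 50.79 = 4.71%.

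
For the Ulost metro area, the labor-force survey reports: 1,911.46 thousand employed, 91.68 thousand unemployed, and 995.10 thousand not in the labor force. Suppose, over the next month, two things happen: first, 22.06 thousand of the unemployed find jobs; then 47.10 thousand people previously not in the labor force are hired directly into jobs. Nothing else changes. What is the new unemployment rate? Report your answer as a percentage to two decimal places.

Initially, labor force = 1,911.46 + 91.68 = 2,003.14 thousand, so u = 91.68/2,003.14 = 4.58%.
After the first change, unemployed falls and employed rises by 22.06; labor force unchanged → E = 1,933.52, U = 69.62, labor force = 2,003.14 thousand.
After the second change, employed and labor force both rise by 47.10; unemployed unchanged → E = 1,980.62, U = 69.62, labor force = 2,050.24 thousand.
New unemployment rate = 69.62 / 2,050.24 = 3.40%.

New unemployment rate ≈ 3.40%.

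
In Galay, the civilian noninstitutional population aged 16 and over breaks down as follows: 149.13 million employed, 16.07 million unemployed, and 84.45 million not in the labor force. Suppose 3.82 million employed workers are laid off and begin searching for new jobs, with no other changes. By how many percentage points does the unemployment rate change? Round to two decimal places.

The unemployment rate changes by +2.31 percentage points.

Initially, labor force = 149.13 + 16.07 = 165.20 million, so u = 16.07/165.20 = 9.73%.
After the change, employed falls and unemployed rises by 3.82; labor force unchanged → E = 145.31, U = 19.89, labor force = 165.20 million.
New unemployment rate = 19.89 / 165.20 = 12.04%.
Change = 12.04% − 9.73% = +2.31 percentage points.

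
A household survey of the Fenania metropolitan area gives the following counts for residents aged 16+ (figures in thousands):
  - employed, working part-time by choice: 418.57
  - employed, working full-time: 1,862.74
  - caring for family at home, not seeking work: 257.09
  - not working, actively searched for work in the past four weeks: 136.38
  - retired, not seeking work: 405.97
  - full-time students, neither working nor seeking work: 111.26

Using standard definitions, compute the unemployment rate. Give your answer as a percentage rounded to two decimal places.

Employed = 418.57 + 1,862.74 = 2,281.31 thousand.
Unemployed = 136.38 thousand.
Labor force = 2,281.31 + 136.38 = 2,417.69 thousand.
Unemployment rate = 136.38 / 2,417.69 = 5.64%.

Unemployment rate ≈ 5.64%.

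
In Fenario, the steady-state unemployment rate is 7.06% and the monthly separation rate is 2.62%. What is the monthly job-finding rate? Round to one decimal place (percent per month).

From u* = s/(s+f): f = s·(1−u)/u.
f = 2.62 × (1 − 0.0706) / 0.0706 = 2.4350 / 0.0706 ≈ 34.5% per month.

Job-finding rate ≈ 34.5% per month.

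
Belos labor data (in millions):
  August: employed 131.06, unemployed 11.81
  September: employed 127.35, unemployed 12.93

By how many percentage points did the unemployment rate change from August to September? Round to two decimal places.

The unemployment rate changed by +0.95 percentage points.

August: labor force = 131.06 + 11.81 = 142.87; u = 11.81/142.87 = 8.27%.
September: labor force = 127.35 + 12.93 = 140.28; u = 12.93/140.28 = 9.22%.
Change = 9.22% − 8.27% = +0.95 pp.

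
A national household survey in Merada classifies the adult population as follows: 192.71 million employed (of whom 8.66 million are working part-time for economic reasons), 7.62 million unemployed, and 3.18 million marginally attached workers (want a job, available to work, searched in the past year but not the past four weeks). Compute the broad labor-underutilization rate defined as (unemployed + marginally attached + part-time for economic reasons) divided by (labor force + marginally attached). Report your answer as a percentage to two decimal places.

Broad underutilization rate ≈ 9.56%.

Labor force = 192.71 + 7.62 = 200.33 million.
Numerator = 7.62 + 3.18 + 8.66 = 19.46 million.
Denominator = 200.33 + 3.18 = 203.51 million.
Broad rate = 19.46 / 203.51 = 9.56%.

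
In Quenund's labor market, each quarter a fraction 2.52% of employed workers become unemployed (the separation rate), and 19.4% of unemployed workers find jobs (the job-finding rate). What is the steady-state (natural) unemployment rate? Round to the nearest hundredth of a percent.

Steady-state unemployment rate ≈ 11.50%.

At steady state the flows balance: s·E = f·U, so U/(E+U) = s/(s+f).
u* = 2.52 / (2.52 + 19.4) = 2.52 / 21.92 = 11.50%.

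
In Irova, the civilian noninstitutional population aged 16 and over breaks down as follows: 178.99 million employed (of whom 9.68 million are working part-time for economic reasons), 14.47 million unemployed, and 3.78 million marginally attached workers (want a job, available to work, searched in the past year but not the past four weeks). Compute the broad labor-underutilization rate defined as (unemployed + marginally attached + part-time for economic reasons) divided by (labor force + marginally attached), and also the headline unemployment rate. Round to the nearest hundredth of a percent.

Broad underutilization rate ≈ 14.16%; headline unemployment rate ≈ 7.48%.

Labor force = 178.99 + 14.47 = 193.46 million.
Numerator = 14.47 + 3.78 + 9.68 = 27.93 million.
Denominator = 193.46 + 3.78 = 197.24 million.
Broad rate = 27.93 / 197.24 = 14.16%.
Headline unemployment rate = 14.47 / 193.46 = 7.48%.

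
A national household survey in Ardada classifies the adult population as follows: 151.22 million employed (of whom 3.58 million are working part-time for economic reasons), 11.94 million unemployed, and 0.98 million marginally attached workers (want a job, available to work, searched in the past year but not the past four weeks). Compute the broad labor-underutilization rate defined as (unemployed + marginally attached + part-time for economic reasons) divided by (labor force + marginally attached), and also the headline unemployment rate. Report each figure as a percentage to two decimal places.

Broad underutilization rate ≈ 10.05%; headline unemployment rate ≈ 7.32%.

Labor force = 151.22 + 11.94 = 163.16 million.
Numerator = 11.94 + 0.98 + 3.58 = 16.50 million.
Denominator = 163.16 + 0.98 = 164.14 million.
Broad rate = 16.50 / 164.14 = 10.05%.
Headline unemployment rate = 11.94 / 163.16 = 7.32%.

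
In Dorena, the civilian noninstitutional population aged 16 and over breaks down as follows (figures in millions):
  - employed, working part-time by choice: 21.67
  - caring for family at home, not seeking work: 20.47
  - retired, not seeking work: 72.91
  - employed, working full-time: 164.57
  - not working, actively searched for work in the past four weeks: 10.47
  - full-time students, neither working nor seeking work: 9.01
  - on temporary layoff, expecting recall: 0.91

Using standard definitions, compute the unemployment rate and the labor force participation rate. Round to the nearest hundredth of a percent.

Employed = 21.67 + 164.57 = 186.24 million.
Unemployed = 10.47 + 0.91 = 11.38 million (jobless and actively searching, or on temporary layoff).
Labor force = 186.24 + 11.38 = 197.62 million.
Not in labor force = 20.47 + 72.91 + 9.01 = 102.39 million (those not working and not actively searching are outside the labor force).
Civilian working-age population = 197.62 + 102.39 = 300.01 million.
Unemployment rate = 11.38 / 197.62 = 5.76%.
Labor force participation rate = 197.62 / 300.01 = 65.87%.

Unemployment rate ≈ 5.76%; labor force participation rate ≈ 65.87%.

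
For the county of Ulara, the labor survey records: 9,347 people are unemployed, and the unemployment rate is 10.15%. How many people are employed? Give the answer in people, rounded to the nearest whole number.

Labor force = U / u = 9,347 / 0.1015 ≈ 92,089.
Employed = labor force − unemployed = 92,089 − 9,347 = 82,742.

About 82,742 are employed.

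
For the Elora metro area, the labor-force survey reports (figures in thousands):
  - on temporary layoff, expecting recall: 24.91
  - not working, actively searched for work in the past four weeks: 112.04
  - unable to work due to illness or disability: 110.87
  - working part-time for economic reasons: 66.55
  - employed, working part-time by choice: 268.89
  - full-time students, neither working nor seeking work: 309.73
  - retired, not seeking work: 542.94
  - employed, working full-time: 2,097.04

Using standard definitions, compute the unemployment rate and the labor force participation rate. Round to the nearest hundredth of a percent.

Employed = 66.55 + 268.89 + 2,097.04 = 2,432.48 thousand (anyone who worked, including part-time for economic reasons, counts as employed).
Unemployed = 24.91 + 112.04 = 136.95 thousand (jobless and actively searching, or on temporary layoff).
Labor force = 2,432.48 + 136.95 = 2,569.43 thousand.
Not in labor force = 110.87 + 309.73 + 542.94 = 963.54 thousand (those not working and not actively searching are outside the labor force).
Civilian working-age population = 2,569.43 + 963.54 = 3,532.97 thousand.
Unemployment rate = 136.95 / 2,569.43 = 5.33%.
Labor force participation rate = 2,569.43 / 3,532.97 = 72.73%.

Unemployment rate ≈ 5.33%; labor force participation rate ≈ 72.73%.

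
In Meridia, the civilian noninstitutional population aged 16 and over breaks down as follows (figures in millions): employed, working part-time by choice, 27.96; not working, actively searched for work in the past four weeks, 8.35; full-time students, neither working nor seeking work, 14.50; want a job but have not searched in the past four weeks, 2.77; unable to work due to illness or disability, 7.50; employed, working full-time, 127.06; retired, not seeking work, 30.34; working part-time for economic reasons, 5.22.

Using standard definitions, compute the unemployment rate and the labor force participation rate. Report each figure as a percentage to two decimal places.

Employed = 27.96 + 127.06 + 5.22 = 160.24 million (anyone who worked, including part-time for economic reasons, counts as employed).
Unemployed = 8.35 million.
Labor force = 160.24 + 8.35 = 168.59 million.
Not in labor force = 14.50 + 2.77 + 7.50 + 30.34 = 55.11 million (those not working and not actively searching are outside the labor force — including those who want a job but have given up searching).
Civilian working-age population = 168.59 + 55.11 = 223.70 million.
Unemployment rate = 8.35 / 168.59 = 4.95%.
Labor force participation rate = 168.59 / 223.70 = 75.36%.

Unemployment rate ≈ 4.95%; labor force participation rate ≈ 75.36%.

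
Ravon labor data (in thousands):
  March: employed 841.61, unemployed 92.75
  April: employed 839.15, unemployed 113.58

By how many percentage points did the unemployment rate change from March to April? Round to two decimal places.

The unemployment rate changed by +1.99 percentage points.

March: labor force = 841.61 + 92.75 = 934.36; u = 92.75/934.36 = 9.93%.
April: labor force = 839.15 + 113.58 = 952.73; u = 113.58/952.73 = 11.92%.
Change = 11.92% − 9.93% = +1.99 pp.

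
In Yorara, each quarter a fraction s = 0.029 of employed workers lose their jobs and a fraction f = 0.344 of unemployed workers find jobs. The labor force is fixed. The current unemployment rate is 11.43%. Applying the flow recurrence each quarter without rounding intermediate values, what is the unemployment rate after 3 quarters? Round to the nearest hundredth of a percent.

With a fixed labor force, u_{t+1} = u_t + s·(1−u_t) − f·u_t = u_t·(1−s−f) + s.
Here 1−s−f = 0.627 and s = 0.029.
u_1 = 0.114300 × 0.627 + 0.029 = 0.100666.
u_2 = 0.100666 × 0.627 + 0.029 = 0.092118.
u_3 = 0.092118 × 0.627 + 0.029 = 0.086758.

Unemployment rate after three quarters ≈ 8.68%.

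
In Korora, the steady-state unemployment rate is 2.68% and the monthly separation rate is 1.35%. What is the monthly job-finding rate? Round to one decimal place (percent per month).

From u* = s/(s+f): f = s·(1−u)/u.
f = 1.35 × (1 − 0.0268) / 0.0268 = 1.3138 / 0.0268 ≈ 49.0% per month.

Job-finding rate ≈ 49.0% per month.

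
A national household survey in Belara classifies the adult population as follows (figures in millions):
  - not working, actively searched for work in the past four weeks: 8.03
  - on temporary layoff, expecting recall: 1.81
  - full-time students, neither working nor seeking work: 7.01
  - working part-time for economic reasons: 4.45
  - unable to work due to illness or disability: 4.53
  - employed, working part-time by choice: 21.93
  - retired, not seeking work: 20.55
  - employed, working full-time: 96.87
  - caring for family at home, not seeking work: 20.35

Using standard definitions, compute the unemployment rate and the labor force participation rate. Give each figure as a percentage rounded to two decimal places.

Unemployment rate ≈ 7.39%; labor force participation rate ≈ 71.74%.

Employed = 4.45 + 21.93 + 96.87 = 123.25 million (anyone who worked, including part-time for economic reasons, counts as employed).
Unemployed = 8.03 + 1.81 = 9.84 million (jobless and actively searching, or on temporary layoff).
Labor force = 123.25 + 9.84 = 133.09 million.
Not in labor force = 7.01 + 4.53 + 20.55 + 20.35 = 52.44 million (those not working and not actively searching are outside the labor force).
Civilian working-age population = 133.09 + 52.44 = 185.53 million.
Unemployment rate = 9.84 / 133.09 = 7.39%.
Labor force participation rate = 133.09 / 185.53 = 71.74%.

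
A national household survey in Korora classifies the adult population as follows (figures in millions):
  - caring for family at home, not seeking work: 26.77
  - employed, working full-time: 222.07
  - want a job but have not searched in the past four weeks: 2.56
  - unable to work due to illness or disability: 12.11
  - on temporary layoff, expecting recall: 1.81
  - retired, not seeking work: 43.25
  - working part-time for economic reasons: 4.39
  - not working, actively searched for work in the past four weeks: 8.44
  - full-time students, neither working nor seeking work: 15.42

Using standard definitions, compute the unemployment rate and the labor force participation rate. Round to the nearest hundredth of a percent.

Unemployment rate ≈ 4.33%; labor force participation rate ≈ 70.28%.

Employed = 222.07 + 4.39 = 226.46 million (anyone who worked, including part-time for economic reasons, counts as employed).
Unemployed = 1.81 + 8.44 = 10.25 million (jobless and actively searching, or on temporary layoff).
Labor force = 226.46 + 10.25 = 236.71 million.
Not in labor force = 26.77 + 2.56 + 12.11 + 43.25 + 15.42 = 100.11 million (those not working and not actively searching are outside the labor force — including those who want a job but have given up searching).
Civilian working-age population = 236.71 + 100.11 = 336.82 million.
Unemployment rate = 10.25 / 236.71 = 4.33%.
Labor force participation rate = 236.71 / 336.82 = 70.28%.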